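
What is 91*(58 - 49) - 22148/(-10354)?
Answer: 4251037/5177 ≈ 821.14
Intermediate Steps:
91*(58 - 49) - 22148/(-10354) = 91*9 - 22148*(-1/10354) = 819 + 11074/5177 = 4251037/5177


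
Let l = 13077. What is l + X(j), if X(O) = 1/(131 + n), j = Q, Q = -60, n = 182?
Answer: 4093102/313 ≈ 13077.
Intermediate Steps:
j = -60
X(O) = 1/313 (X(O) = 1/(131 + 182) = 1/313)
l + X(j) = 13077 + 1/313 = 4093102/313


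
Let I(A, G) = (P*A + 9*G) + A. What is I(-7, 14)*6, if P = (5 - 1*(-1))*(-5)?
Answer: 1974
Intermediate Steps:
P = -30 (P = (5 + 1)*(-5) = 6*(-5) = -30)
I(A, G) = -29*A + 9*G (I(A, G) = (-30*A + 9*G) + A = -29*A + 9*G)
I(-7, 14)*6 = (-29*(-7) + 9*14)*6 = (203 + 126)*6 = 329*6 = 1974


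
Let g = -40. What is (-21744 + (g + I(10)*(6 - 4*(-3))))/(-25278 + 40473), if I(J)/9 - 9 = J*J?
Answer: -4126/15195 ≈ -0.27154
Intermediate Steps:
I(J) = 81 + 9*J**2 (I(J) = 81 + 9*(J*J) = 81 + 9*J**2)
(-21744 + (g + I(10)*(6 - 4*(-3))))/(-25278 + 40473) = (-21744 + (-40 + (81 + 9*10**2)*(6 - 4*(-3))))/(-25278 + 40473) = (-21744 + (-40 + (81 + 9*100)*(6 + 12)))/15195 = (-21744 + (-40 + (81 + 900)*18))*(1/15195) = (-21744 + (-40 + 981*18))*(1/15195) = (-21744 + (-40 + 17658))*(1/15195) = (-21744 + 17618)*(1/15195) = -4126*1/15195 = -4126/15195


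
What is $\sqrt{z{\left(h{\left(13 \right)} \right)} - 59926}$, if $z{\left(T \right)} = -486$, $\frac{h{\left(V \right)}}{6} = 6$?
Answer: $2 i \sqrt{15103} \approx 245.79 i$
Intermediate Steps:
$h{\left(V \right)} = 36$ ($h{\left(V \right)} = 6 \cdot 6 = 36$)
$\sqrt{z{\left(h{\left(13 \right)} \right)} - 59926} = \sqrt{-486 - 59926} = \sqrt{-60412} = 2 i \sqrt{15103}$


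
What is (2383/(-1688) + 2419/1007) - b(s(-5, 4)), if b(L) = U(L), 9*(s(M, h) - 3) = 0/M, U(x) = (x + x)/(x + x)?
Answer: -16225/1699816 ≈ -0.0095451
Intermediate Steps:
U(x) = 1 (U(x) = (2*x)/((2*x)) = (2*x)*(1/(2*x)) = 1)
s(M, h) = 3 (s(M, h) = 3 + (0/M)/9 = 3 + (⅑)*0 = 3 + 0 = 3)
b(L) = 1
(2383/(-1688) + 2419/1007) - b(s(-5, 4)) = (2383/(-1688) + 2419/1007) - 1*1 = (2383*(-1/1688) + 2419*(1/1007)) - 1 = (-2383/1688 + 2419/1007) - 1 = 1683591/1699816 - 1 = -16225/1699816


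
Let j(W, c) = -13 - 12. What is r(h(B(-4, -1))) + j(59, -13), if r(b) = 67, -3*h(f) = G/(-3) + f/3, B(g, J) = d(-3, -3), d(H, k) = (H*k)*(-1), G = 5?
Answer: 42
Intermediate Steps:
d(H, k) = -H*k
B(g, J) = -9 (B(g, J) = -1*(-3)*(-3) = -9)
j(W, c) = -25
h(f) = 5/9 - f/9 (h(f) = -(5/(-3) + f/3)/3 = -(5*(-⅓) + f*(⅓))/3 = -(-5/3 + f/3)/3 = 5/9 - f/9)
r(h(B(-4, -1))) + j(59, -13) = 67 - 25 = 42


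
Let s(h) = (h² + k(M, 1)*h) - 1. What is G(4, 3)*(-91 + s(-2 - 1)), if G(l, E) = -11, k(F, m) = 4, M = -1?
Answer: 1045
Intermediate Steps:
s(h) = -1 + h² + 4*h (s(h) = (h² + 4*h) - 1 = -1 + h² + 4*h)
G(4, 3)*(-91 + s(-2 - 1)) = -11*(-91 + (-1 + (-2 - 1)² + 4*(-2 - 1))) = -11*(-91 + (-1 + (-3)² + 4*(-3))) = -11*(-91 + (-1 + 9 - 12)) = -11*(-91 - 4) = -11*(-95) = 1045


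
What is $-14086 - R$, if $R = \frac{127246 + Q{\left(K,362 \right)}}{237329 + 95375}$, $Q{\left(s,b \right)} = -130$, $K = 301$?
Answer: $- \frac{1171648915}{83176} \approx -14086.0$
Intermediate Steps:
$R = \frac{31779}{83176}$ ($R = \frac{127246 - 130}{237329 + 95375} = \frac{127116}{332704} = 127116 \cdot \frac{1}{332704} = \frac{31779}{83176} \approx 0.38207$)
$-14086 - R = -14086 - \frac{31779}{83176} = - \frac{1171648915}{83176}$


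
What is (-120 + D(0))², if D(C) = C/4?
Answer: 14400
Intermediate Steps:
D(C) = C/4 (D(C) = C*(¼) = C/4)
(-120 + D(0))² = (-120 + (¼)*0)² = (-120 + 0)² = (-120)² = 14400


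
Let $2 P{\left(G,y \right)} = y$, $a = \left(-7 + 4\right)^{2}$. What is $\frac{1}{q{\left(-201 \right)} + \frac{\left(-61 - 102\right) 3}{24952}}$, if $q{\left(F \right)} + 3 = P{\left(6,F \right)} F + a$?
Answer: $\frac{24952}{504192099} \approx 4.9489 \cdot 10^{-5}$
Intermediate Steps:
$a = 9$ ($a = \left(-3\right)^{2} = 9$)
$P{\left(G,y \right)} = \frac{y}{2}$
$q{\left(F \right)} = 6 + \frac{F^{2}}{2}$ ($q{\left(F \right)} = -3 + \left(\frac{F}{2} F + 9\right) = -3 + \left(\frac{F^{2}}{2} + 9\right) = -3 + \left(9 + \frac{F^{2}}{2}\right) = 6 + \frac{F^{2}}{2}$)
$\frac{1}{q{\left(-201 \right)} + \frac{\left(-61 - 102\right) 3}{24952}} = \frac{1}{\left(6 + \frac{\left(-201\right)^{2}}{2}\right) + \frac{\left(-61 - 102\right) 3}{24952}} = \frac{1}{\left(6 + \frac{1}{2} \cdot 40401\right) + \left(-163\right) 3 \cdot \frac{1}{24952}} = \frac{1}{\left(6 + \frac{40401}{2}\right) - \frac{489}{24952}} = \frac{1}{\frac{40413}{2} - \frac{489}{24952}} = \frac{1}{\frac{504192099}{24952}} = \frac{24952}{504192099}$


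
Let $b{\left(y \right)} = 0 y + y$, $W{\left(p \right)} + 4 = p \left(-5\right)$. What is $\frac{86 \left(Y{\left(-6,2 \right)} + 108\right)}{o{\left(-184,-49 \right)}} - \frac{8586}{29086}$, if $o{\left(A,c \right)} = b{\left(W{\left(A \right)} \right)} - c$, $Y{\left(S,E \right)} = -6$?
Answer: $\frac{123428451}{14033995} \approx 8.795$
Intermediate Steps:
$W{\left(p \right)} = -4 - 5 p$ ($W{\left(p \right)} = -4 + p \left(-5\right) = -4 - 5 p$)
$b{\left(y \right)} = y$ ($b{\left(y \right)} = 0 + y = y$)
$o{\left(A,c \right)} = -4 - c - 5 A$ ($o{\left(A,c \right)} = \left(-4 - 5 A\right) - c = -4 - c - 5 A$)
$\frac{86 \left(Y{\left(-6,2 \right)} + 108\right)}{o{\left(-184,-49 \right)}} - \frac{8586}{29086} = \frac{86 \left(-6 + 108\right)}{-4 - -49 - -920} - \frac{8586}{29086} = \frac{86 \cdot 102}{-4 + 49 + 920} - \frac{4293}{14543} = \frac{8772}{965} - \frac{4293}{14543} = \frac{123428451}{14033995}$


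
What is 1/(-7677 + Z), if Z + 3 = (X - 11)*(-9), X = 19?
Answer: -1/7752 ≈ -0.00012900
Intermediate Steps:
Z = -75 (Z = -3 + (19 - 11)*(-9) = -3 + 8*(-9) = -3 - 72 = -75)
1/(-7677 + Z) = 1/(-7677 - 75) = 1/(-7752) = -1/7752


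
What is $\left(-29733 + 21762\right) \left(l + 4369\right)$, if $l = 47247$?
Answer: $-411431136$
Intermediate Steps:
$\left(-29733 + 21762\right) \left(l + 4369\right) = \left(-29733 + 21762\right) \left(47247 + 4369\right) = \left(-7971\right) 51616 = -411431136$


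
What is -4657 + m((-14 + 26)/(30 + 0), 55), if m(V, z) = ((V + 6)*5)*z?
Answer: -2897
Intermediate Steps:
m(V, z) = z*(30 + 5*V) (m(V, z) = ((6 + V)*5)*z = (30 + 5*V)*z = z*(30 + 5*V))
-4657 + m((-14 + 26)/(30 + 0), 55) = -4657 + 5*55*(6 + (-14 + 26)/(30 + 0)) = -4657 + 5*55*(6 + 12/30) = -4657 + 5*55*(6 + 12*(1/30)) = -4657 + 5*55*(6 + ⅖) = -4657 + 5*55*(32/5) = -4657 + 1760 = -2897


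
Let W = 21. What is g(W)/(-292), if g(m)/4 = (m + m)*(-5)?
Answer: 210/73 ≈ 2.8767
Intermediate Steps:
g(m) = -40*m (g(m) = 4*((m + m)*(-5)) = 4*((2*m)*(-5)) = 4*(-10*m) = -40*m)
g(W)/(-292) = -40*21/(-292) = -840*(-1/292) = 210/73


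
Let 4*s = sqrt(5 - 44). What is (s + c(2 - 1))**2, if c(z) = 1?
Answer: (4 + I*sqrt(39))**2/16 ≈ -1.4375 + 3.1225*I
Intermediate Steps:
s = I*sqrt(39)/4 (s = sqrt(5 - 44)/4 = sqrt(-39)/4 = (I*sqrt(39))/4 = I*sqrt(39)/4 ≈ 1.5612*I)
(s + c(2 - 1))**2 = (I*sqrt(39)/4 + 1)**2 = (1 + I*sqrt(39)/4)**2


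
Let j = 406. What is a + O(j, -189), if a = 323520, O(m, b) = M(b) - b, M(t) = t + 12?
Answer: 323532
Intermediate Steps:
M(t) = 12 + t
O(m, b) = 12 (O(m, b) = (12 + b) - b = 12)
a + O(j, -189) = 323520 + 12 = 323532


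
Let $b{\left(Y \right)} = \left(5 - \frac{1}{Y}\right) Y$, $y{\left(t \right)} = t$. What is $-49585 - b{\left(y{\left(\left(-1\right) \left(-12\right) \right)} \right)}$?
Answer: $-49644$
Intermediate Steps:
$b{\left(Y \right)} = Y \left(5 - \frac{1}{Y}\right)$
$-49585 - b{\left(y{\left(\left(-1\right) \left(-12\right) \right)} \right)} = -49585 - \left(-1 + 5 \left(\left(-1\right) \left(-12\right)\right)\right) = -49585 - \left(-1 + 5 \cdot 12\right) = -49585 - \left(-1 + 60\right) = -49585 - 59 = -49644$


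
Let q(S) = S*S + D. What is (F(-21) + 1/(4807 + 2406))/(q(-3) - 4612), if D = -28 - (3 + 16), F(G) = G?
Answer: 75736/16770225 ≈ 0.0045161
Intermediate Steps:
D = -47 (D = -28 - 1*19 = -28 - 19 = -47)
q(S) = -47 + S² (q(S) = S*S - 47 = S² - 47 = -47 + S²)
(F(-21) + 1/(4807 + 2406))/(q(-3) - 4612) = (-21 + 1/(4807 + 2406))/((-47 + (-3)²) - 4612) = (-21 + 1/7213)/((-47 + 9) - 4612) = (-21 + 1/7213)/(-38 - 4612) = -151472/7213/(-4650) = -151472/7213*(-1/4650) = 75736/16770225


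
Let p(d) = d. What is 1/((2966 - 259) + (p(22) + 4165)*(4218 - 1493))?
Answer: 1/11412282 ≈ 8.7625e-8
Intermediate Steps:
1/((2966 - 259) + (p(22) + 4165)*(4218 - 1493)) = 1/((2966 - 259) + (22 + 4165)*(4218 - 1493)) = 1/(2707 + 4187*2725) = 1/(2707 + 11409575) = 1/11412282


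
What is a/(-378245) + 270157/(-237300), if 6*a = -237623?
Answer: -883690903/854833700 ≈ -1.0338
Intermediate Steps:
a = -237623/6 (a = (⅙)*(-237623) = -237623/6 ≈ -39604.)
a/(-378245) + 270157/(-237300) = -237623/6/(-378245) + 270157/(-237300) = -237623/6*(-1/378245) + 270157*(-1/237300) = 237623/2269470 - 270157/237300 = -883690903/854833700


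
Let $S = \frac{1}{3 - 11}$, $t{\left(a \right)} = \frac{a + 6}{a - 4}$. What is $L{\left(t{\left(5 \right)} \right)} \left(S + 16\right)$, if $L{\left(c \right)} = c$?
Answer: $\frac{1397}{8} \approx 174.63$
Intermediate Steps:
$t{\left(a \right)} = \frac{6 + a}{-4 + a}$
$S = - \frac{1}{8}$ ($S = \frac{1}{-8} = - \frac{1}{8} \approx -0.125$)
$L{\left(t{\left(5 \right)} \right)} \left(S + 16\right) = \frac{6 + 5}{-4 + 5} \left(- \frac{1}{8} + 16\right) = 1^{-1} \cdot 11 \cdot \frac{127}{8} = 1 \cdot 11 \cdot \frac{127}{8} = 11 \cdot \frac{127}{8} = \frac{1397}{8}$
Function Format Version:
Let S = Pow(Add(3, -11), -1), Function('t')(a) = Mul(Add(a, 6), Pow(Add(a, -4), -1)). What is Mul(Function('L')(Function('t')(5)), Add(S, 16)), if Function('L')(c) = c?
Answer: Rational(1397, 8) ≈ 174.63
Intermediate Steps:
Function('t')(a) = Mul(Pow(Add(-4, a), -1), Add(6, a)) (Function('t')(a) = Mul(Add(6, a), Pow(Add(-4, a), -1)) = Mul(Pow(Add(-4, a), -1), Add(6, a)))
S = Rational(-1, 8) (S = Pow(-8, -1) = Rational(-1, 8) ≈ -0.12500)
Mul(Function('L')(Function('t')(5)), Add(S, 16)) = Mul(Mul(Pow(Add(-4, 5), -1), Add(6, 5)), Add(Rational(-1, 8), 16)) = Mul(Mul(Pow(1, -1), 11), Rational(127, 8)) = Mul(Mul(1, 11), Rational(127, 8)) = Mul(11, Rational(127, 8)) = Rational(1397, 8)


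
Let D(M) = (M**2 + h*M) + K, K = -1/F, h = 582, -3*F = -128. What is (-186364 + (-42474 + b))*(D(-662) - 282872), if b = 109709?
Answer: 3505816248331/128 ≈ 2.7389e+10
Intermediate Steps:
F = 128/3 (F = -1/3*(-128) = 128/3 ≈ 42.667)
K = -3/128 (K = -1/128/3 = -1*3/128 = -3/128 ≈ -0.023438)
D(M) = -3/128 + M**2 + 582*M (D(M) = (M**2 + 582*M) - 3/128 = -3/128 + M**2 + 582*M)
(-186364 + (-42474 + b))*(D(-662) - 282872) = (-186364 + (-42474 + 109709))*((-3/128 + (-662)**2 + 582*(-662)) - 282872) = (-186364 + 67235)*((-3/128 + 438244 - 385284) - 282872) = -119129*(6778877/128 - 282872) = -119129*(-29428739/128) = 3505816248331/128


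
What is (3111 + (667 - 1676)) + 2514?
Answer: 4616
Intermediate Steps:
(3111 + (667 - 1676)) + 2514 = (3111 - 1009) + 2514 = 2102 + 2514 = 4616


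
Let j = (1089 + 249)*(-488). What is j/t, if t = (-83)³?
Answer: 652944/571787 ≈ 1.1419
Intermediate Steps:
t = -571787
j = -652944 (j = 1338*(-488) = -652944)
j/t = -652944/(-571787) = -652944*(-1/571787) = 652944/571787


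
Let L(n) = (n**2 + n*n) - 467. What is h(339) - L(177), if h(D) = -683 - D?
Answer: -63213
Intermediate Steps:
L(n) = -467 + 2*n**2 (L(n) = (n**2 + n**2) - 467 = 2*n**2 - 467 = -467 + 2*n**2)
h(339) - L(177) = (-683 - 1*339) - (-467 + 2*177**2) = (-683 - 339) - (-467 + 2*31329) = -1022 - (-467 + 62658) = -1022 - 1*62191 = -1022 - 62191 = -63213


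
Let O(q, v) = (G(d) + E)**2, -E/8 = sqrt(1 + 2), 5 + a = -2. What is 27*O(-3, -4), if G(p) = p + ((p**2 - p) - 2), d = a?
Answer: 64827 - 20304*sqrt(3) ≈ 29659.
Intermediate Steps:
a = -7 (a = -5 - 2 = -7)
d = -7
G(p) = -2 + p**2 (G(p) = p + (-2 + p**2 - p) = -2 + p**2)
E = -8*sqrt(3) (E = -8*sqrt(1 + 2) = -8*sqrt(3) ≈ -13.856)
O(q, v) = (47 - 8*sqrt(3))**2 (O(q, v) = ((-2 + (-7)**2) - 8*sqrt(3))**2 = ((-2 + 49) - 8*sqrt(3))**2 = (47 - 8*sqrt(3))**2)
27*O(-3, -4) = 27*(2401 - 752*sqrt(3)) = 64827 - 20304*sqrt(3)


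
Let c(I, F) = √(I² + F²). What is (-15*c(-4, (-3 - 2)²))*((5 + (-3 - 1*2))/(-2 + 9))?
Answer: 0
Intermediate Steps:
c(I, F) = √(F² + I²)
(-15*c(-4, (-3 - 2)²))*((5 + (-3 - 1*2))/(-2 + 9)) = (-15*√(((-3 - 2)²)² + (-4)²))*((5 + (-3 - 1*2))/(-2 + 9)) = (-15*√(((-5)²)² + 16))*((5 + (-3 - 2))/7) = (-15*√(25² + 16))*((5 - 5)*(⅐)) = (-15*√(625 + 16))*(0*(⅐)) = -15*√641*0 = 0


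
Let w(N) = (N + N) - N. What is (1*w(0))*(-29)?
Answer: 0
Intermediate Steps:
w(N) = N (w(N) = 2*N - N = N)
(1*w(0))*(-29) = (1*0)*(-29) = 0*(-29) = 0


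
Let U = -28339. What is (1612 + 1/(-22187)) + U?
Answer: -592991950/22187 ≈ -26727.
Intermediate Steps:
(1612 + 1/(-22187)) + U = (1612 + 1/(-22187)) - 28339 = (1612 - 1/22187) - 28339 = 35765443/22187 - 28339 = -592991950/22187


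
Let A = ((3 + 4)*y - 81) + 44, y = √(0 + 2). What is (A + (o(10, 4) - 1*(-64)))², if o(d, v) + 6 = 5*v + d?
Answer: 2699 + 714*√2 ≈ 3708.8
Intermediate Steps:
y = √2 ≈ 1.4142
o(d, v) = -6 + d + 5*v (o(d, v) = -6 + (5*v + d) = -6 + (d + 5*v) = -6 + d + 5*v)
A = -37 + 7*√2 (A = ((3 + 4)*√2 - 81) + 44 = (7*√2 - 81) + 44 = (-81 + 7*√2) + 44 = -37 + 7*√2 ≈ -27.100)
(A + (o(10, 4) - 1*(-64)))² = ((-37 + 7*√2) + ((-6 + 10 + 5*4) - 1*(-64)))² = ((-37 + 7*√2) + ((-6 + 10 + 20) + 64))² = ((-37 + 7*√2) + (24 + 64))² = ((-37 + 7*√2) + 88)² = (51 + 7*√2)²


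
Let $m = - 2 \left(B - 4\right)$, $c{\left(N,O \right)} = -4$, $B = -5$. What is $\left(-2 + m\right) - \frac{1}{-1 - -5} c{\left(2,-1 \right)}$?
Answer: $16$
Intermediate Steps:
$m = 18$ ($m = - 2 \left(-5 - 4\right) = \left(-2\right) \left(-9\right) = 18$)
$\left(-2 + m\right) - \frac{1}{-1 - -5} c{\left(2,-1 \right)} = \left(-2 + 18\right) - \frac{1}{-1 - -5} \left(-4\right) = 16 - \frac{1}{-1 + 5} \left(-4\right) = 16 - \frac{1}{4} \left(-4\right) = 16 \left(-1\right) \frac{1}{4} \left(-4\right) = 16 \left(\left(- \frac{1}{4}\right) \left(-4\right)\right) = 16 \cdot 1 = 16$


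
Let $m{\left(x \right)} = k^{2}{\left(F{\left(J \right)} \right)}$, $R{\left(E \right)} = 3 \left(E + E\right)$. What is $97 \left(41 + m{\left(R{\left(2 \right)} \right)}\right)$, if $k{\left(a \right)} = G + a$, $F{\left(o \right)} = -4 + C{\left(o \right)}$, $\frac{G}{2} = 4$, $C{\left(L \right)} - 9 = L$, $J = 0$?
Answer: $20370$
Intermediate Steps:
$C{\left(L \right)} = 9 + L$
$G = 8$ ($G = 2 \cdot 4 = 8$)
$R{\left(E \right)} = 6 E$ ($R{\left(E \right)} = 3 \cdot 2 E = 6 E$)
$F{\left(o \right)} = 5 + o$ ($F{\left(o \right)} = -4 + \left(9 + o\right) = 5 + o$)
$k{\left(a \right)} = 8 + a$
$m{\left(x \right)} = 169$ ($m{\left(x \right)} = \left(8 + \left(5 + 0\right)\right)^{2} = \left(8 + 5\right)^{2} = 13^{2} = 169$)
$97 \left(41 + m{\left(R{\left(2 \right)} \right)}\right) = 97 \left(41 + 169\right) = 97 \cdot 210 = 20370$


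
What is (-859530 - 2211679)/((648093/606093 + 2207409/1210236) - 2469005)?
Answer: 250308845991334348/201227942511203195 ≈ 1.2439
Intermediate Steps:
(-859530 - 2211679)/((648093/606093 + 2207409/1210236) - 2469005) = -3071209/((648093*(1/606093) + 2207409*(1/1210236)) - 2469005) = -3071209/((216031/202031 + 735803/403412) - 2469005) = -3071209/(235804513665/81501729772 - 2469005) = -3071209/(-201227942511203195/81501729772) = -3071209*(-81501729772/201227942511203195) = 250308845991334348/201227942511203195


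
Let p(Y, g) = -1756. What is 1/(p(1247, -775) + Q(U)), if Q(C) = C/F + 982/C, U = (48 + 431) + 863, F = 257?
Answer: -172447/301790263 ≈ -0.00057141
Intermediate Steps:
U = 1342 (U = 479 + 863 = 1342)
Q(C) = 982/C + C/257 (Q(C) = C/257 + 982/C = 982/C + C/257)
1/(p(1247, -775) + Q(U)) = 1/(-1756 + (982/1342 + (1/257)*1342)) = 1/(-1756 + (982*(1/1342) + 1342/257)) = 1/(-1756 + (491/671 + 1342/257)) = 1/(-1756 + 1026669/172447) = 1/(-301790263/172447) = -172447/301790263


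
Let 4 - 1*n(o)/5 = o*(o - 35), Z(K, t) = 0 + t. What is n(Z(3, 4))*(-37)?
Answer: -23680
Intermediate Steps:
Z(K, t) = t
n(o) = 20 - 5*o*(-35 + o) (n(o) = 20 - 5*o*(o - 35) = 20 - 5*o*(-35 + o))
n(Z(3, 4))*(-37) = (20 - 5*4**2 + 175*4)*(-37) = (20 - 5*16 + 700)*(-37) = (20 - 80 + 700)*(-37) = 640*(-37) = -23680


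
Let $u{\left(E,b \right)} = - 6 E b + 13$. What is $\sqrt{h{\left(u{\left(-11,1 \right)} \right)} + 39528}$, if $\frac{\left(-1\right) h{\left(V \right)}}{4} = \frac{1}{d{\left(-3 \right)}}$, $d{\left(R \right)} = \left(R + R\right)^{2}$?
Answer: $\frac{\sqrt{355751}}{3} \approx 198.82$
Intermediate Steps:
$u{\left(E,b \right)} = 13 - 6 E b$ ($u{\left(E,b \right)} = - 6 E b + 13 = 13 - 6 E b$)
$d{\left(R \right)} = 4 R^{2}$ ($d{\left(R \right)} = \left(2 R\right)^{2} = 4 R^{2}$)
$h{\left(V \right)} = - \frac{1}{9}$ ($h{\left(V \right)} = - \frac{4}{4 \left(-3\right)^{2}} = - \frac{4}{4 \cdot 9} = - \frac{4}{36} = \left(-4\right) \frac{1}{36} = - \frac{1}{9}$)
$\sqrt{h{\left(u{\left(-11,1 \right)} \right)} + 39528} = \sqrt{- \frac{1}{9} + 39528} = \sqrt{\frac{355751}{9}} = \frac{\sqrt{355751}}{3}$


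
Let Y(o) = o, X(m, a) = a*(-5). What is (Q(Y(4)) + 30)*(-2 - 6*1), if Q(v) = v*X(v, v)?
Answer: 400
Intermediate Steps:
X(m, a) = -5*a
Q(v) = -5*v² (Q(v) = v*(-5*v) = -5*v²)
(Q(Y(4)) + 30)*(-2 - 6*1) = (-5*4² + 30)*(-2 - 6*1) = (-5*16 + 30)*(-2 - 6) = (-80 + 30)*(-8) = -50*(-8) = 400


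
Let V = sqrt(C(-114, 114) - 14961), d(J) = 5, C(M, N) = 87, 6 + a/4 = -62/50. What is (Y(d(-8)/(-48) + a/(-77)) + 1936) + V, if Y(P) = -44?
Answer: 1892 + I*sqrt(14874) ≈ 1892.0 + 121.96*I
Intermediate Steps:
a = -724/25 (a = -24 + 4*(-62/50) = -24 + 4*(-62*1/50) = -24 + 4*(-31/25) = -24 - 124/25 = -724/25 ≈ -28.960)
V = I*sqrt(14874) (V = sqrt(87 - 14961) = sqrt(-14874) = I*sqrt(14874) ≈ 121.96*I)
(Y(d(-8)/(-48) + a/(-77)) + 1936) + V = (-44 + 1936) + I*sqrt(14874) = 1892 + I*sqrt(14874)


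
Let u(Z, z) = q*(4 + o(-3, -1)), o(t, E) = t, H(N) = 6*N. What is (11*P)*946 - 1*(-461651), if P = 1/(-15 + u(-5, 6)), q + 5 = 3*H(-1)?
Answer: 8766166/19 ≈ 4.6138e+5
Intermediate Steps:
q = -23 (q = -5 + 3*(6*(-1)) = -5 + 3*(-6) = -5 - 18 = -23)
u(Z, z) = -23 (u(Z, z) = -23*(4 - 3) = -23*1 = -23)
P = -1/38 (P = 1/(-15 - 23) = 1/(-38) = -1/38 ≈ -0.026316)
(11*P)*946 - 1*(-461651) = (11*(-1/38))*946 - 1*(-461651) = -11/38*946 + 461651 = -5203/19 + 461651 = 8766166/19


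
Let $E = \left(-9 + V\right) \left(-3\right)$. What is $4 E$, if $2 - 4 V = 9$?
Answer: $129$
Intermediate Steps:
$V = - \frac{7}{4}$ ($V = \frac{1}{2} - \frac{9}{4} = - \frac{7}{4} \approx -1.75$)
$E = \frac{129}{4}$ ($E = \left(-9 - \frac{7}{4}\right) \left(-3\right) = \left(- \frac{43}{4}\right) \left(-3\right) = \frac{129}{4} \approx 32.25$)
$4 E = 4 \cdot \frac{129}{4} = 129$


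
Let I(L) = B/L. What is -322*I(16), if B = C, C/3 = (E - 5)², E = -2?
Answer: -23667/8 ≈ -2958.4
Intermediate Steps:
C = 147 (C = 3*(-2 - 5)² = 3*(-7)² = 3*49 = 147)
B = 147
I(L) = 147/L
-322*I(16) = -47334/16 = -322*147/16 = -23667/8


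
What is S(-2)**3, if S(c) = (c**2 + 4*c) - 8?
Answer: -1728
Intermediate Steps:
S(c) = -8 + c**2 + 4*c
S(-2)**3 = (-8 + (-2)**2 + 4*(-2))**3 = (-8 + 4 - 8)**3 = (-12)**3 = -1728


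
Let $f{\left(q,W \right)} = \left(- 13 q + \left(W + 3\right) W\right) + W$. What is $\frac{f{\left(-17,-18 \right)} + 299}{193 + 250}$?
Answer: $\frac{772}{443} \approx 1.7427$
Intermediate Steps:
$f{\left(q,W \right)} = W - 13 q + W \left(3 + W\right)$ ($f{\left(q,W \right)} = \left(- 13 q + \left(3 + W\right) W\right) + W = \left(- 13 q + W \left(3 + W\right)\right) + W = W - 13 q + W \left(3 + W\right)$)
$\frac{f{\left(-17,-18 \right)} + 299}{193 + 250} = \frac{\left(\left(-18\right)^{2} - -221 + 4 \left(-18\right)\right) + 299}{193 + 250} = \frac{\left(324 + 221 - 72\right) + 299}{443} = \left(473 + 299\right) \frac{1}{443} = 772 \cdot \frac{1}{443} = \frac{772}{443}$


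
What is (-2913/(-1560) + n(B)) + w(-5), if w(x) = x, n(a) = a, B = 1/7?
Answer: -10883/3640 ≈ -2.9898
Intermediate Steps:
B = 1/7 ≈ 0.14286
(-2913/(-1560) + n(B)) + w(-5) = (-2913/(-1560) + 1/7) - 5 = (-2913*(-1/1560) + 1/7) - 5 = (971/520 + 1/7) - 5 = 7317/3640 - 5 = -10883/3640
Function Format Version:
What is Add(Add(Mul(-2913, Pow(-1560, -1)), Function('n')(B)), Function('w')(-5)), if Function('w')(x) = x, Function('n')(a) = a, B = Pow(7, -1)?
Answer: Rational(-10883, 3640) ≈ -2.9898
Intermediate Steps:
B = Rational(1, 7) ≈ 0.14286
Add(Add(Mul(-2913, Pow(-1560, -1)), Function('n')(B)), Function('w')(-5)) = Add(Add(Mul(-2913, Pow(-1560, -1)), Rational(1, 7)), -5) = Add(Add(Mul(-2913, Rational(-1, 1560)), Rational(1, 7)), -5) = Add(Add(Rational(971, 520), Rational(1, 7)), -5) = Add(Rational(7317, 3640), -5) = Rational(-10883, 3640)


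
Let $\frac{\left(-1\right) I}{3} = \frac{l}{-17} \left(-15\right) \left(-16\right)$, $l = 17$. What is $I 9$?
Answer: $6480$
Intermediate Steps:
$I = 720$ ($I = - 3 \frac{17}{-17} \left(-15\right) \left(-16\right) = - 3 \cdot 17 \left(- \frac{1}{17}\right) \left(-15\right) \left(-16\right) = - 3 \left(-1\right) \left(-15\right) \left(-16\right) = - 3 \cdot 15 \left(-16\right) = \left(-3\right) \left(-240\right) = 720$)
$I 9 = 720 \cdot 9 = 6480$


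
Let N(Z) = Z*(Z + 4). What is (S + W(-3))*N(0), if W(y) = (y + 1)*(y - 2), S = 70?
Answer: 0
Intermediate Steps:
N(Z) = Z*(4 + Z)
W(y) = (1 + y)*(-2 + y)
(S + W(-3))*N(0) = (70 + (-2 + (-3)² - 1*(-3)))*(0*(4 + 0)) = (70 + (-2 + 9 + 3))*(0*4) = (70 + 10)*0 = 80*0 = 0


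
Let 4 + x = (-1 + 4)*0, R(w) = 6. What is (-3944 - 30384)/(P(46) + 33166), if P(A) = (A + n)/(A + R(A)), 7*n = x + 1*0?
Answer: -6247696/6036371 ≈ -1.0350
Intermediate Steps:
x = -4 (x = -4 + (-1 + 4)*0 = -4 + 3*0 = -4 + 0 = -4)
n = -4/7 (n = (-4 + 1*0)/7 = (-4 + 0)/7 = (⅐)*(-4) = -4/7 ≈ -0.57143)
P(A) = (-4/7 + A)/(6 + A) (P(A) = (A - 4/7)/(A + 6) = (-4/7 + A)/(6 + A))
(-3944 - 30384)/(P(46) + 33166) = (-3944 - 30384)/((-4/7 + 46)/(6 + 46) + 33166) = -34328/((318/7)/52 + 33166) = -34328/((1/52)*(318/7) + 33166) = -34328/(159/182 + 33166) = -34328/6036371/182 = -34328*182/6036371 = -6247696/6036371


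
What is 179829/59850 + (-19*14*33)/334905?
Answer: 442224207/148474550 ≈ 2.9785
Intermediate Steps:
179829/59850 + (-19*14*33)/334905 = 179829*(1/59850) - 266*33*(1/334905) = 19981/6650 - 8778*1/334905 = 19981/6650 - 2926/111635 = 442224207/148474550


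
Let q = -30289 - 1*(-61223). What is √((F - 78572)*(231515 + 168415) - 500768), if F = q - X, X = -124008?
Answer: 2*√7635538333 ≈ 1.7476e+5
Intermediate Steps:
q = 30934 (q = -30289 + 61223 = 30934)
F = 154942 (F = 30934 - 1*(-124008) = 30934 + 124008 = 154942)
√((F - 78572)*(231515 + 168415) - 500768) = √((154942 - 78572)*(231515 + 168415) - 500768) = √(76370*399930 - 500768) = √(30542654100 - 500768) = √30542153332 = 2*√7635538333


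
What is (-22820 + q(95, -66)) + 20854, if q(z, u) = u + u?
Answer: -2098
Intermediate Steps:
q(z, u) = 2*u
(-22820 + q(95, -66)) + 20854 = (-22820 + 2*(-66)) + 20854 = (-22820 - 132) + 20854 = -22952 + 20854 = -2098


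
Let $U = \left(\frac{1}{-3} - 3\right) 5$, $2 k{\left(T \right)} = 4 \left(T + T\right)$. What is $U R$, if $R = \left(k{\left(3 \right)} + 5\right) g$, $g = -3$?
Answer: $850$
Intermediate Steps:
$k{\left(T \right)} = 4 T$ ($k{\left(T \right)} = \frac{4 \left(T + T\right)}{2} = \frac{4 \cdot 2 T}{2} = \frac{8 T}{2} = 4 T$)
$R = -51$ ($R = \left(4 \cdot 3 + 5\right) \left(-3\right) = \left(12 + 5\right) \left(-3\right) = 17 \left(-3\right) = -51$)
$U = - \frac{50}{3}$ ($U = \left(- \frac{1}{3} - 3\right) 5 = \left(- \frac{10}{3}\right) 5 = - \frac{50}{3} \approx -16.667$)
$U R = \left(- \frac{50}{3}\right) \left(-51\right) = 850$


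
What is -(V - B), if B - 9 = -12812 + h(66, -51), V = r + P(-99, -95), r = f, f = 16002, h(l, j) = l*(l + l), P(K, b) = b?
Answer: -19998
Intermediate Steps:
h(l, j) = 2*l² (h(l, j) = l*(2*l) = 2*l²)
r = 16002
V = 15907 (V = 16002 - 95 = 15907)
B = -4091 (B = 9 + (-12812 + 2*66²) = 9 + (-12812 + 2*4356) = 9 + (-12812 + 8712) = 9 - 4100 = -4091)
-(V - B) = -(15907 - 1*(-4091)) = -(15907 + 4091) = -1*19998 = -19998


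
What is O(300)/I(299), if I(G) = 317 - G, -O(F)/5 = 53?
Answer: -265/18 ≈ -14.722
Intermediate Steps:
O(F) = -265 (O(F) = -5*53 = -265)
O(300)/I(299) = -265/(317 - 1*299) = -265/(317 - 299) = -265/18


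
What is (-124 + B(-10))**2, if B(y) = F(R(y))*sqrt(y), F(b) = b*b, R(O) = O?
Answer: -84624 - 24800*I*sqrt(10) ≈ -84624.0 - 78425.0*I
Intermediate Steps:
F(b) = b**2
B(y) = y**(5/2) (B(y) = y**2*sqrt(y) = y**(5/2))
(-124 + B(-10))**2 = (-124 + (-10)**(5/2))**2 = (-124 + 100*I*sqrt(10))**2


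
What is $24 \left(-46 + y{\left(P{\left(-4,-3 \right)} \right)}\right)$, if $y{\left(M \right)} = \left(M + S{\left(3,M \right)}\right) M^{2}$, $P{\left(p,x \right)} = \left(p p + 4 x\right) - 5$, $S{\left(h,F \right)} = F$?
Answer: $-1152$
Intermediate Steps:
$P{\left(p,x \right)} = -5 + p^{2} + 4 x$ ($P{\left(p,x \right)} = \left(p^{2} + 4 x\right) - 5 = -5 + p^{2} + 4 x$)
$y{\left(M \right)} = 2 M^{3}$ ($y{\left(M \right)} = \left(M + M\right) M^{2} = 2 M M^{2} = 2 M^{3}$)
$24 \left(-46 + y{\left(P{\left(-4,-3 \right)} \right)}\right) = 24 \left(-46 + 2 \left(-5 + \left(-4\right)^{2} + 4 \left(-3\right)\right)^{3}\right) = 24 \left(-46 + 2 \left(-5 + 16 - 12\right)^{3}\right) = 24 \left(-46 + 2 \left(-1\right)^{3}\right) = 24 \left(-46 + 2 \left(-1\right)\right) = 24 \left(-46 - 2\right) = 24 \left(-48\right) = -1152$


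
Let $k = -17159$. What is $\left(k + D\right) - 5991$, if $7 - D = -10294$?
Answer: $-12849$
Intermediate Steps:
$D = 10301$ ($D = 7 - -10294 = 7 + 10294 = 10301$)
$\left(k + D\right) - 5991 = \left(-17159 + 10301\right) - 5991 = -6858 - 5991 = -12849$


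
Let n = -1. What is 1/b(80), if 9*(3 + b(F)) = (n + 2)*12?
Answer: -⅗ ≈ -0.60000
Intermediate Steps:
b(F) = -5/3 (b(F) = -3 + ((-1 + 2)*12)/9 = -3 + (1*12)/9 = -3 + (⅑)*12 = -3 + 4/3 = -5/3)
1/b(80) = 1/(-5/3) = -⅗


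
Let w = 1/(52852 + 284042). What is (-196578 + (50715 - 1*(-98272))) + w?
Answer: -16033122353/336894 ≈ -47591.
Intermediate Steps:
w = 1/336894 ≈ 2.9683e-6
(-196578 + (50715 - 1*(-98272))) + w = (-196578 + (50715 - 1*(-98272))) + 1/336894 = (-196578 + (50715 + 98272)) + 1/336894 = (-196578 + 148987) + 1/336894 = -47591 + 1/336894 = -16033122353/336894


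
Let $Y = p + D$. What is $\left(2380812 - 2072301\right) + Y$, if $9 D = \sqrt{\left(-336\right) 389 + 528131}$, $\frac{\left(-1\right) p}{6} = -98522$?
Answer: $899643 + \frac{\sqrt{397427}}{9} \approx 8.9971 \cdot 10^{5}$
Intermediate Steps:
$p = 591132$ ($p = \left(-6\right) \left(-98522\right) = 591132$)
$D = \frac{\sqrt{397427}}{9}$ ($D = \frac{\sqrt{\left(-336\right) 389 + 528131}}{9} = \frac{\sqrt{-130704 + 528131}}{9} = \frac{\sqrt{397427}}{9} \approx 70.047$)
$Y = 591132 + \frac{\sqrt{397427}}{9} \approx 5.912 \cdot 10^{5}$
$\left(2380812 - 2072301\right) + Y = \left(2380812 - 2072301\right) + \left(591132 + \frac{\sqrt{397427}}{9}\right) = 308511 + \left(591132 + \frac{\sqrt{397427}}{9}\right) = 899643 + \frac{\sqrt{397427}}{9}$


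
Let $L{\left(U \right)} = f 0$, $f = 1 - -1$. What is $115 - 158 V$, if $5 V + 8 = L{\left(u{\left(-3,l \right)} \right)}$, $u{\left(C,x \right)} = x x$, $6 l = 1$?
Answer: $\frac{1839}{5} \approx 367.8$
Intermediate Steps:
$f = 2$ ($f = 1 + 1 = 2$)
$l = \frac{1}{6}$ ($l = \frac{1}{6} \cdot 1 = \frac{1}{6} \approx 0.16667$)
$u{\left(C,x \right)} = x^{2}$
$L{\left(U \right)} = 0$ ($L{\left(U \right)} = 2 \cdot 0 = 0$)
$V = - \frac{8}{5}$ ($V = - \frac{8}{5} + \frac{1}{5} \cdot 0 = - \frac{8}{5} + 0 = - \frac{8}{5} \approx -1.6$)
$115 - 158 V = 115 - - \frac{1264}{5} = 115 + \frac{1264}{5} = \frac{1839}{5}$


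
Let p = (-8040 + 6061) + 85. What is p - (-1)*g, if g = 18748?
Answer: 16854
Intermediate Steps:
p = -1894 (p = -1979 + 85 = -1894)
p - (-1)*g = -1894 - (-1)*18748 = -1894 - 1*(-18748) = -1894 + 18748 = 16854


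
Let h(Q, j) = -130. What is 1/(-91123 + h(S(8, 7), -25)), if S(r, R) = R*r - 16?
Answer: -1/91253 ≈ -1.0959e-5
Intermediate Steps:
S(r, R) = -16 + R*r
1/(-91123 + h(S(8, 7), -25)) = 1/(-91123 - 130) = 1/(-91253) = -1/91253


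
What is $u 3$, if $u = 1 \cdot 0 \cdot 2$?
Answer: $0$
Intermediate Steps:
$u = 0$ ($u = 0 \cdot 2 = 0$)
$u 3 = 0 \cdot 3 = 0$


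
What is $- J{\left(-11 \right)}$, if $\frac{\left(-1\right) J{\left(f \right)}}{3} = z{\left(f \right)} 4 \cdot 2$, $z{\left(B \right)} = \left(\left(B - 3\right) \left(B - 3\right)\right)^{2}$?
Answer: $921984$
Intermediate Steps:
$z{\left(B \right)} = \left(-3 + B\right)^{4}$ ($z{\left(B \right)} = \left(\left(-3 + B\right) \left(-3 + B\right)\right)^{2} = \left(\left(-3 + B\right)^{2}\right)^{2} = \left(-3 + B\right)^{4}$)
$J{\left(f \right)} = - 24 \left(-3 + f\right)^{4}$ ($J{\left(f \right)} = - 3 \left(-3 + f\right)^{4} \cdot 4 \cdot 2 = - 3 \cdot 4 \left(-3 + f\right)^{4} \cdot 2 = - 3 \cdot 8 \left(-3 + f\right)^{4} = - 24 \left(-3 + f\right)^{4}$)
$- J{\left(-11 \right)} = - \left(-24\right) \left(-3 - 11\right)^{4} = - \left(-24\right) \left(-14\right)^{4} = - \left(-24\right) 38416 = \left(-1\right) \left(-921984\right) = 921984$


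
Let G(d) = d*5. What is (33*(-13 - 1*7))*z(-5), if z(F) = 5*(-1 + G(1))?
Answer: -13200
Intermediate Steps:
G(d) = 5*d
z(F) = 20 (z(F) = 5*(-1 + 5*1) = 5*(-1 + 5) = 5*4 = 20)
(33*(-13 - 1*7))*z(-5) = (33*(-13 - 1*7))*20 = (33*(-13 - 7))*20 = (33*(-20))*20 = -660*20 = -13200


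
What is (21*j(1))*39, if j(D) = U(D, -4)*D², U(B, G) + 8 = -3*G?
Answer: 3276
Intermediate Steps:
U(B, G) = -8 - 3*G
j(D) = 4*D² (j(D) = (-8 - 3*(-4))*D² = (-8 + 12)*D² = 4*D²)
(21*j(1))*39 = (21*(4*1²))*39 = (21*(4*1))*39 = (21*4)*39 = 84*39 = 3276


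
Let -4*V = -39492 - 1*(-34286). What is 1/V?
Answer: 2/2603 ≈ 0.00076834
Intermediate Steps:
V = 2603/2 (V = -(-39492 - 1*(-34286))/4 = -(-39492 + 34286)/4 = -¼*(-5206) = 2603/2 ≈ 1301.5)
1/V = 1/(2603/2) = 2/2603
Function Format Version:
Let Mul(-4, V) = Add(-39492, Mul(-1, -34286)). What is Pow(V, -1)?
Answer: Rational(2, 2603) ≈ 0.00076834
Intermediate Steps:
V = Rational(2603, 2) (V = Mul(Rational(-1, 4), Add(-39492, Mul(-1, -34286))) = Mul(Rational(-1, 4), Add(-39492, 34286)) = Mul(Rational(-1, 4), -5206) = Rational(2603, 2) ≈ 1301.5)
Pow(V, -1) = Pow(Rational(2603, 2), -1) = Rational(2, 2603)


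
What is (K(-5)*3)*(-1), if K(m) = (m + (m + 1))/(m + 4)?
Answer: -27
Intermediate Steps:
K(m) = (1 + 2*m)/(4 + m) (K(m) = (m + (1 + m))/(4 + m) = (1 + 2*m)/(4 + m))
(K(-5)*3)*(-1) = (((1 + 2*(-5))/(4 - 5))*3)*(-1) = (((1 - 10)/(-1))*3)*(-1) = (-1*(-9)*3)*(-1) = (9*3)*(-1) = 27*(-1) = -27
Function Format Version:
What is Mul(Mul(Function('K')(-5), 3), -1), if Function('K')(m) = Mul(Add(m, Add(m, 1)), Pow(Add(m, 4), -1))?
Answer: -27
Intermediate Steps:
Function('K')(m) = Mul(Pow(Add(4, m), -1), Add(1, Mul(2, m))) (Function('K')(m) = Mul(Add(m, Add(1, m)), Pow(Add(4, m), -1)) = Mul(Add(1, Mul(2, m)), Pow(Add(4, m), -1)) = Mul(Pow(Add(4, m), -1), Add(1, Mul(2, m))))
Mul(Mul(Function('K')(-5), 3), -1) = Mul(Mul(Mul(Pow(Add(4, -5), -1), Add(1, Mul(2, -5))), 3), -1) = Mul(Mul(Mul(Pow(-1, -1), Add(1, -10)), 3), -1) = Mul(Mul(Mul(-1, -9), 3), -1) = Mul(Mul(9, 3), -1) = Mul(27, -1) = -27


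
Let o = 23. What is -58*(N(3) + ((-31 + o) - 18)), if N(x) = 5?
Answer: 1218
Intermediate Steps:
-58*(N(3) + ((-31 + o) - 18)) = -58*(5 + ((-31 + 23) - 18)) = -58*(5 + (-8 - 18)) = -58*(5 - 26) = -58*(-21) = 1218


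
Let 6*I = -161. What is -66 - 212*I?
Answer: 16868/3 ≈ 5622.7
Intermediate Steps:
I = -161/6 (I = (⅙)*(-161) = -161/6 ≈ -26.833)
-66 - 212*I = -66 - 212*(-161/6) = -66 + 17066/3 = 16868/3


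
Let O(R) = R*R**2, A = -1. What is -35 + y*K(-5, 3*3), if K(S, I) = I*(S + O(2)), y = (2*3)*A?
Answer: -197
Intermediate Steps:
O(R) = R**3
y = -6 (y = (2*3)*(-1) = 6*(-1) = -6)
K(S, I) = I*(8 + S) (K(S, I) = I*(S + 2**3) = I*(S + 8) = I*(8 + S))
-35 + y*K(-5, 3*3) = -35 - 6*3*3*(8 - 5) = -35 - 54*3 = -35 - 6*27 = -35 - 162 = -197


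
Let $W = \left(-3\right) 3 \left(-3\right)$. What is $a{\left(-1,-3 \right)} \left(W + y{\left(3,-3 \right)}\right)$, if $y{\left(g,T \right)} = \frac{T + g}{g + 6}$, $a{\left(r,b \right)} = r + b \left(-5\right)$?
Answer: $378$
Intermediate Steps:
$W = 27$ ($W = \left(-9\right) \left(-3\right) = 27$)
$a{\left(r,b \right)} = r - 5 b$
$y{\left(g,T \right)} = \frac{T + g}{6 + g}$
$a{\left(-1,-3 \right)} \left(W + y{\left(3,-3 \right)}\right) = \left(-1 - -15\right) \left(27 + \frac{-3 + 3}{6 + 3}\right) = \left(-1 + 15\right) \left(27 + \frac{1}{9} \cdot 0\right) = 14 \left(27 + \frac{1}{9} \cdot 0\right) = 14 \left(27 + 0\right) = 14 \cdot 27 = 378$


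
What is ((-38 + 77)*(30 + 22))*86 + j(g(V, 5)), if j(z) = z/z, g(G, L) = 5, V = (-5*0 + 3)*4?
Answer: 174409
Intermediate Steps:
V = 12 (V = (0 + 3)*4 = 3*4 = 12)
j(z) = 1
((-38 + 77)*(30 + 22))*86 + j(g(V, 5)) = ((-38 + 77)*(30 + 22))*86 + 1 = (39*52)*86 + 1 = 2028*86 + 1 = 174408 + 1 = 174409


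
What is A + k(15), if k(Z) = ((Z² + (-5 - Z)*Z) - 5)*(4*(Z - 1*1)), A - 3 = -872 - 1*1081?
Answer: -6430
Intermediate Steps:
A = -1950 (A = 3 + (-872 - 1*1081) = 3 + (-872 - 1081) = 3 - 1953 = -1950)
k(Z) = (-4 + 4*Z)*(-5 + Z² + Z*(-5 - Z)) (k(Z) = ((Z² + Z*(-5 - Z)) - 5)*(4*(Z - 1)) = (-5 + Z² + Z*(-5 - Z))*(4*(-1 + Z)) = (-5 + Z² + Z*(-5 - Z))*(-4 + 4*Z) = (-4 + 4*Z)*(-5 + Z² + Z*(-5 - Z)))
A + k(15) = -1950 + (20 - 20*15²) = -1950 + (20 - 20*225) = -1950 + (20 - 4500) = -1950 - 4480 = -6430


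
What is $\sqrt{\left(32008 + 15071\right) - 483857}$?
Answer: $i \sqrt{436778} \approx 660.89 i$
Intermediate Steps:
$\sqrt{\left(32008 + 15071\right) - 483857} = \sqrt{47079 - 483857} = \sqrt{-436778} = i \sqrt{436778}$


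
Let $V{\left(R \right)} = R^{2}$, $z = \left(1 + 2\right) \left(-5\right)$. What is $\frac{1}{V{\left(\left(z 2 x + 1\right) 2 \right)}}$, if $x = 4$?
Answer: $\frac{1}{56644} \approx 1.7654 \cdot 10^{-5}$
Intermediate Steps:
$z = -15$ ($z = 3 \left(-5\right) = -15$)
$\frac{1}{V{\left(\left(z 2 x + 1\right) 2 \right)}} = \frac{1}{\left(\left(\left(-15\right) 2 \cdot 4 + 1\right) 2\right)^{2}} = \frac{1}{\left(\left(\left(-30\right) 4 + 1\right) 2\right)^{2}} = \frac{1}{\left(\left(-120 + 1\right) 2\right)^{2}} = \frac{1}{\left(\left(-119\right) 2\right)^{2}} = \frac{1}{\left(-238\right)^{2}} = \frac{1}{56644}$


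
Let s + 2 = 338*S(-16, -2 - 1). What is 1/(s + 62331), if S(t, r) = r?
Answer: 1/61315 ≈ 1.6309e-5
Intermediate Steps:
s = -1016 (s = -2 + 338*(-2 - 1) = -2 + 338*(-3) = -2 - 1014 = -1016)
1/(s + 62331) = 1/(-1016 + 62331) = 1/61315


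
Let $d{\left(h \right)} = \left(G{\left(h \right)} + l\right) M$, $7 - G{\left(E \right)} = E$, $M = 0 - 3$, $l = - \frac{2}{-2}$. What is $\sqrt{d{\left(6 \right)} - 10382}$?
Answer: $14 i \sqrt{53} \approx 101.92 i$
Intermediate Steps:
$l = 1$ ($l = \left(-2\right) \left(- \frac{1}{2}\right) = 1$)
$M = -3$
$G{\left(E \right)} = 7 - E$
$d{\left(h \right)} = -24 + 3 h$ ($d{\left(h \right)} = \left(\left(7 - h\right) + 1\right) \left(-3\right) = \left(8 - h\right) \left(-3\right) = -24 + 3 h$)
$\sqrt{d{\left(6 \right)} - 10382} = \sqrt{\left(-24 + 3 \cdot 6\right) - 10382} = \sqrt{\left(-24 + 18\right) - 10382} = \sqrt{-6 - 10382} = \sqrt{-10388} = 14 i \sqrt{53}$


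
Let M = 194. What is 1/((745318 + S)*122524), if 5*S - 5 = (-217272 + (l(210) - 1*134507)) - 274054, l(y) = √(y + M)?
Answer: 1550381/117803456347892576 - √101/117803456347892576 ≈ 1.3161e-11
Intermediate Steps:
l(y) = √(194 + y) (l(y) = √(y + 194) = √(194 + y))
S = -625828/5 + 2*√101/5 (S = 1 + ((-217272 + (√(194 + 210) - 1*134507)) - 274054)/5 = 1 + ((-217272 + (√404 - 134507)) - 274054)/5 = 1 + ((-217272 + (2*√101 - 134507)) - 274054)/5 = 1 + ((-217272 + (-134507 + 2*√101)) - 274054)/5 = 1 + ((-351779 + 2*√101) - 274054)/5 = 1 + (-625833 + 2*√101)/5 = 1 + (-625833/5 + 2*√101/5) = -625828/5 + 2*√101/5 ≈ -1.2516e+5)
1/((745318 + S)*122524) = 1/((745318 + (-625828/5 + 2*√101/5))*122524) = (1/122524)/(3100762/5 + 2*√101/5) = 1/(122524*(3100762/5 + 2*√101/5))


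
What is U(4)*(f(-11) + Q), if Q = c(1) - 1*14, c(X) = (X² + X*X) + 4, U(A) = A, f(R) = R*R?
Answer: 452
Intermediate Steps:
f(R) = R²
c(X) = 4 + 2*X² (c(X) = (X² + X²) + 4 = 2*X² + 4 = 4 + 2*X²)
Q = -8 (Q = (4 + 2*1²) - 1*14 = (4 + 2*1) - 14 = (4 + 2) - 14 = 6 - 14 = -8)
U(4)*(f(-11) + Q) = 4*((-11)² - 8) = 4*(121 - 8) = 4*113 = 452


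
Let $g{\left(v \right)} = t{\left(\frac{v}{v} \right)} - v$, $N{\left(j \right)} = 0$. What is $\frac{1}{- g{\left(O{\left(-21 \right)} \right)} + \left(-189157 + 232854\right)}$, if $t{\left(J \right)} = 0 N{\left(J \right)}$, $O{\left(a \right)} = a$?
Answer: $\frac{1}{43676} \approx 2.2896 \cdot 10^{-5}$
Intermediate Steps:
$t{\left(J \right)} = 0$ ($t{\left(J \right)} = 0 \cdot 0 = 0$)
$g{\left(v \right)} = - v$ ($g{\left(v \right)} = 0 - v = - v$)
$\frac{1}{- g{\left(O{\left(-21 \right)} \right)} + \left(-189157 + 232854\right)} = \frac{1}{- \left(-1\right) \left(-21\right) + \left(-189157 + 232854\right)} = \frac{1}{\left(-1\right) 21 + 43697} = \frac{1}{-21 + 43697} = \frac{1}{43676}$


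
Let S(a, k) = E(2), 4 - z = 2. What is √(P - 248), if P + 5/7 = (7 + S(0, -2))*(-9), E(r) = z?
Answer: 2*I*√4039/7 ≈ 18.158*I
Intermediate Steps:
z = 2 (z = 4 - 1*2 = 4 - 2 = 2)
E(r) = 2
S(a, k) = 2
P = -572/7 (P = -5/7 + (7 + 2)*(-9) = -5/7 + 9*(-9) = -5/7 - 81 = -572/7 ≈ -81.714)
√(P - 248) = √(-572/7 - 248) = √(-2308/7) = 2*I*√4039/7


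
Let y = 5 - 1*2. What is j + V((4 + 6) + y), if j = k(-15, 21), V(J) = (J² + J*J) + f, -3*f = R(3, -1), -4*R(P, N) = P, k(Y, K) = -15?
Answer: 1293/4 ≈ 323.25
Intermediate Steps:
y = 3 (y = 5 - 2 = 3)
R(P, N) = -P/4
f = ¼ (f = -(-1)*3/12 = -⅓*(-¾) = ¼ ≈ 0.25000)
V(J) = ¼ + 2*J² (V(J) = (J² + J*J) + ¼ = (J² + J²) + ¼ = 2*J² + ¼ = ¼ + 2*J²)
j = -15
j + V((4 + 6) + y) = -15 + (¼ + 2*((4 + 6) + 3)²) = -15 + (¼ + 2*(10 + 3)²) = -15 + (¼ + 2*13²) = -15 + (¼ + 2*169) = -15 + (¼ + 338) = -15 + 1353/4 = 1293/4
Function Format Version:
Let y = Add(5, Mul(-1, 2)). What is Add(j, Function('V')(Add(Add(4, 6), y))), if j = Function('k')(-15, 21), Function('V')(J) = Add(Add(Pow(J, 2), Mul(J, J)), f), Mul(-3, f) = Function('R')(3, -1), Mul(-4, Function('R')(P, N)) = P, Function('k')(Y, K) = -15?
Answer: Rational(1293, 4) ≈ 323.25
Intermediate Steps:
y = 3 (y = Add(5, -2) = 3)
Function('R')(P, N) = Mul(Rational(-1, 4), P)
f = Rational(1, 4) (f = Mul(Rational(-1, 3), Mul(Rational(-1, 4), 3)) = Mul(Rational(-1, 3), Rational(-3, 4)) = Rational(1, 4) ≈ 0.25000)
Function('V')(J) = Add(Rational(1, 4), Mul(2, Pow(J, 2))) (Function('V')(J) = Add(Add(Pow(J, 2), Mul(J, J)), Rational(1, 4)) = Add(Add(Pow(J, 2), Pow(J, 2)), Rational(1, 4)) = Add(Mul(2, Pow(J, 2)), Rational(1, 4)) = Add(Rational(1, 4), Mul(2, Pow(J, 2))))
j = -15
Add(j, Function('V')(Add(Add(4, 6), y))) = Add(-15, Add(Rational(1, 4), Mul(2, Pow(Add(Add(4, 6), 3), 2)))) = Add(-15, Add(Rational(1, 4), Mul(2, Pow(Add(10, 3), 2)))) = Add(-15, Add(Rational(1, 4), Mul(2, Pow(13, 2)))) = Add(-15, Add(Rational(1, 4), Mul(2, 169))) = Add(-15, Add(Rational(1, 4), 338)) = Add(-15, Rational(1353, 4)) = Rational(1293, 4)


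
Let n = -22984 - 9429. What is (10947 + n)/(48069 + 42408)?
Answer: -21466/90477 ≈ -0.23725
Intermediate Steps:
n = -32413
(10947 + n)/(48069 + 42408) = (10947 - 32413)/(48069 + 42408) = -21466/90477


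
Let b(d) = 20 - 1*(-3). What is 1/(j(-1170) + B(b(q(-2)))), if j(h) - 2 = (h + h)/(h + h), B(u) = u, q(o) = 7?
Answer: 1/26 ≈ 0.038462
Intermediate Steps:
b(d) = 23 (b(d) = 20 + 3 = 23)
j(h) = 3 (j(h) = 2 + (h + h)/(h + h) = 2 + (2*h)/((2*h)) = 2 + (2*h)*(1/(2*h)) = 2 + 1 = 3)
1/(j(-1170) + B(b(q(-2)))) = 1/(3 + 23) = 1/26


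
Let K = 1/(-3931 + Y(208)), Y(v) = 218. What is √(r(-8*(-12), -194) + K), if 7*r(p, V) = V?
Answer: I*√18722071039/25991 ≈ 5.2645*I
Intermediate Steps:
r(p, V) = V/7
K = -1/3713 (K = 1/(-3931 + 218) = 1/(-3713) = -1/3713 ≈ -0.00026932)
√(r(-8*(-12), -194) + K) = √((⅐)*(-194) - 1/3713) = √(-194/7 - 1/3713) = √(-720329/25991) = I*√18722071039/25991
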